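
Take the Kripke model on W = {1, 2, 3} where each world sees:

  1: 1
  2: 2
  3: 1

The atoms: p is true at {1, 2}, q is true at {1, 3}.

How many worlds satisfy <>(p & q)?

1: successors {1}; p & q there: 1:T. ✓
2: successors {2}; p & q there: 2:F. ✗
3: successors {1}; p & q there: 1:T. ✓
Satisfying worlds: {1, 3}.

2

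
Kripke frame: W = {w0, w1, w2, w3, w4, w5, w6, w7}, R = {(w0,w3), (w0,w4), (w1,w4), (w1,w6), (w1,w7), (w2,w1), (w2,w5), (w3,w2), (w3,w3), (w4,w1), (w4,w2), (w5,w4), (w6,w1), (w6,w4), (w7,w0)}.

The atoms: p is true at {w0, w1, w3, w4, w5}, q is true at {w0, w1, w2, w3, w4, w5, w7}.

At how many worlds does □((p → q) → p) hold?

w0: successors {w3, w4}; (p → q) → p there: w3:T, w4:T. ✓
w1: successors {w4, w6, w7}; (p → q) → p there: w4:T, w6:F, w7:F. ✗
w2: successors {w1, w5}; (p → q) → p there: w1:T, w5:T. ✓
w3: successors {w2, w3}; (p → q) → p there: w2:F, w3:T. ✗
w4: successors {w1, w2}; (p → q) → p there: w1:T, w2:F. ✗
w5: successors {w4}; (p → q) → p there: w4:T. ✓
w6: successors {w1, w4}; (p → q) → p there: w1:T, w4:T. ✓
w7: successors {w0}; (p → q) → p there: w0:T. ✓
Satisfying worlds: {w0, w2, w5, w6, w7}.

5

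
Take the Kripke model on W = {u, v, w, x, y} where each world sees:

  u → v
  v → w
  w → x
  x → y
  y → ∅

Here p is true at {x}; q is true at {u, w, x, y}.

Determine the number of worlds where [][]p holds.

u: successors {v}; []p there: v:F. ✗
v: successors {w}; []p there: w:T. ✓
w: successors {x}; []p there: x:F. ✗
x: successors {y}; []p there: y:T. ✓
y: no successors, so [][]p holds vacuously. ✓
Satisfying worlds: {v, x, y}.

3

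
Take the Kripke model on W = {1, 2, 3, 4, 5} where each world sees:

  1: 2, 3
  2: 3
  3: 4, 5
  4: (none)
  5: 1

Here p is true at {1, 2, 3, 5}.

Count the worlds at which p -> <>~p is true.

1: p is T, <>~p is F. ✗
2: p is T, <>~p is F. ✗
3: p is T, <>~p is T. ✓
4: p is F, <>~p is F. ✓
5: p is T, <>~p is F. ✗
Satisfying worlds: {3, 4}.

2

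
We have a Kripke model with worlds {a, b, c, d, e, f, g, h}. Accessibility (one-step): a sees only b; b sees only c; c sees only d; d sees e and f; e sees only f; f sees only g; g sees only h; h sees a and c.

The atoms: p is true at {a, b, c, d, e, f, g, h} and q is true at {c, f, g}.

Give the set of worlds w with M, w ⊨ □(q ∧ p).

{b, e, f}

a: successors {b}; q ∧ p there: b:F. ✗
b: successors {c}; q ∧ p there: c:T. ✓
c: successors {d}; q ∧ p there: d:F. ✗
d: successors {e, f}; q ∧ p there: e:F, f:T. ✗
e: successors {f}; q ∧ p there: f:T. ✓
f: successors {g}; q ∧ p there: g:T. ✓
g: successors {h}; q ∧ p there: h:F. ✗
h: successors {a, c}; q ∧ p there: a:F, c:T. ✗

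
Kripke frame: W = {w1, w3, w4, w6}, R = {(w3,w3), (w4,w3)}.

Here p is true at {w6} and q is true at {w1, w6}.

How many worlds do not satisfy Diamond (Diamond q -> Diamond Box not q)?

w1: no successors, so Diamond (Diamond q -> Diamond Box not q) fails. ✗
w3: successors {w3}; Diamond q -> Diamond Box not q there: w3:T. ✓
w4: successors {w3}; Diamond q -> Diamond Box not q there: w3:T. ✓
w6: no successors, so Diamond (Diamond q -> Diamond Box not q) fails. ✗
Satisfying worlds: {w3, w4}.
So Diamond (Diamond q -> Diamond Box not q) fails at the other 2 worlds.

2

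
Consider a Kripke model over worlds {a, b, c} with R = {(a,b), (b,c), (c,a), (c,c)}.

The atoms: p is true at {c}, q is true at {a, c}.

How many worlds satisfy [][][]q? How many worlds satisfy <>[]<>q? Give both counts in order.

For [][][]q:
a: successors {b}; [][]q there: b:T. ✓
b: successors {c}; [][]q there: c:F. ✗
c: successors {a, c}; [][]q there: a:T, c:F. ✗
— 1 world.
For <>[]<>q:
a: successors {b}; []<>q there: b:T. ✓
b: successors {c}; []<>q there: c:F. ✗
c: successors {a, c}; []<>q there: a:T, c:F. ✓
— 2 worlds.

1 and 2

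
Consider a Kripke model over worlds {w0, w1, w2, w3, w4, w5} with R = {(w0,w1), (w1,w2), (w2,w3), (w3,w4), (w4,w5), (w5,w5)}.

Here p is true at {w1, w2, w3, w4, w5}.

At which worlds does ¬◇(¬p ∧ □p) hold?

{w0, w1, w2, w3, w4, w5}

w0: ◇(¬p ∧ □p) is F. ✓
w1: ◇(¬p ∧ □p) is F. ✓
w2: ◇(¬p ∧ □p) is F. ✓
w3: ◇(¬p ∧ □p) is F. ✓
w4: ◇(¬p ∧ □p) is F. ✓
w5: ◇(¬p ∧ □p) is F. ✓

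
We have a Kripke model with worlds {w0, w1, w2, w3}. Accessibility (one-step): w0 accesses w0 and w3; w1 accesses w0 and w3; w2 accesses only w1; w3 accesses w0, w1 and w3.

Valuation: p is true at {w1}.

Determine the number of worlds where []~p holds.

2

w0: successors {w0, w3}; ~p there: w0:T, w3:T. ✓
w1: successors {w0, w3}; ~p there: w0:T, w3:T. ✓
w2: successors {w1}; ~p there: w1:F. ✗
w3: successors {w0, w1, w3}; ~p there: w0:T, w1:F, w3:T. ✗
Satisfying worlds: {w0, w1}.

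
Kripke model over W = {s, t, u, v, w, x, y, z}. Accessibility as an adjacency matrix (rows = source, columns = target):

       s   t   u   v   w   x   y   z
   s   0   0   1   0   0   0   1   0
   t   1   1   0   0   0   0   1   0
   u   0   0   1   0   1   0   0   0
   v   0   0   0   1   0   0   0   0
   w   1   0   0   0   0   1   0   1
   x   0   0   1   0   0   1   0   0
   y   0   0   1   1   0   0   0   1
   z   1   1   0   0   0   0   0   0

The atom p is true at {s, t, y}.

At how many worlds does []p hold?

s: successors {u, y}; p there: u:F, y:T. ✗
t: successors {s, t, y}; p there: s:T, t:T, y:T. ✓
u: successors {u, w}; p there: u:F, w:F. ✗
v: successors {v}; p there: v:F. ✗
w: successors {s, x, z}; p there: s:T, x:F, z:F. ✗
x: successors {u, x}; p there: u:F, x:F. ✗
y: successors {u, v, z}; p there: u:F, v:F, z:F. ✗
z: successors {s, t}; p there: s:T, t:T. ✓
Satisfying worlds: {t, z}.

2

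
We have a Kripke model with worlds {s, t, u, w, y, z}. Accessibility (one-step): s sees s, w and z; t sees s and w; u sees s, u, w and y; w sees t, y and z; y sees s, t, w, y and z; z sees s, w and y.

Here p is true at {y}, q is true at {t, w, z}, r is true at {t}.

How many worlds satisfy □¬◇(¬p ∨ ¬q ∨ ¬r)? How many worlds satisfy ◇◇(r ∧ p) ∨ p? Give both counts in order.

0 and 1

For □¬◇(¬p ∨ ¬q ∨ ¬r):
s: successors {s, w, z}; ¬◇(¬p ∨ ¬q ∨ ¬r) there: s:F, w:F, z:F. ✗
t: successors {s, w}; ¬◇(¬p ∨ ¬q ∨ ¬r) there: s:F, w:F. ✗
u: successors {s, u, w, y}; ¬◇(¬p ∨ ¬q ∨ ¬r) there: s:F, u:F, w:F, y:F. ✗
w: successors {t, y, z}; ¬◇(¬p ∨ ¬q ∨ ¬r) there: t:F, y:F, z:F. ✗
y: successors {s, t, w, y, z}; ¬◇(¬p ∨ ¬q ∨ ¬r) there: s:F, t:F, w:F, y:F, z:F. ✗
z: successors {s, w, y}; ¬◇(¬p ∨ ¬q ∨ ¬r) there: s:F, w:F, y:F. ✗
— 0 worlds.
For ◇◇(r ∧ p) ∨ p:
s: ◇◇(r ∧ p) is F, p is F. ✗
t: ◇◇(r ∧ p) is F, p is F. ✗
u: ◇◇(r ∧ p) is F, p is F. ✗
w: ◇◇(r ∧ p) is F, p is F. ✗
y: ◇◇(r ∧ p) is F, p is T. ✓
z: ◇◇(r ∧ p) is F, p is F. ✗
— 1 world.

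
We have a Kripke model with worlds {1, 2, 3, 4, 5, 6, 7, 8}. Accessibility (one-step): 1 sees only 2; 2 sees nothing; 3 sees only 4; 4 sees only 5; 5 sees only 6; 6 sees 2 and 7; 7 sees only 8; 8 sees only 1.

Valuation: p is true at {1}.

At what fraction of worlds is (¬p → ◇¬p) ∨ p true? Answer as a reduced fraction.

1: ¬p → ◇¬p is T, p is T. ✓
2: ¬p → ◇¬p is F, p is F. ✗
3: ¬p → ◇¬p is T, p is F. ✓
4: ¬p → ◇¬p is T, p is F. ✓
5: ¬p → ◇¬p is T, p is F. ✓
6: ¬p → ◇¬p is T, p is F. ✓
7: ¬p → ◇¬p is T, p is F. ✓
8: ¬p → ◇¬p is F, p is F. ✗
That's 6 of 8 worlds, so 6/8 = 3/4.

3/4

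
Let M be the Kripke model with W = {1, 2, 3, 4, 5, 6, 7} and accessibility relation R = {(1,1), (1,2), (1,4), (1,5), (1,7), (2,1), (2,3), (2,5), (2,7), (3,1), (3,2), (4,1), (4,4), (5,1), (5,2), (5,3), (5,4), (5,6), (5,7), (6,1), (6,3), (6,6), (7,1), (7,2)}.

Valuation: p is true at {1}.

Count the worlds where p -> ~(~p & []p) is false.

0

1: p is T, ~(~p & []p) is T. ✓
2: p is F, ~(~p & []p) is T. ✓
3: p is F, ~(~p & []p) is T. ✓
4: p is F, ~(~p & []p) is T. ✓
5: p is F, ~(~p & []p) is T. ✓
6: p is F, ~(~p & []p) is T. ✓
7: p is F, ~(~p & []p) is T. ✓
Satisfying worlds: {1, 2, 3, 4, 5, 6, 7}.
So p -> ~(~p & []p) fails at the other 0 worlds.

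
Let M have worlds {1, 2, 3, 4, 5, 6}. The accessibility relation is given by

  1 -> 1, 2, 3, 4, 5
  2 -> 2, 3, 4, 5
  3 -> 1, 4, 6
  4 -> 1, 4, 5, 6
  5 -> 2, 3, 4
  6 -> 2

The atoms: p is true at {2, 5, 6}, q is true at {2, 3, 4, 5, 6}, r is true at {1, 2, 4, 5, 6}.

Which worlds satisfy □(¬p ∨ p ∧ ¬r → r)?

1: successors {1, 2, 3, 4, 5}; ¬p ∨ p ∧ ¬r → r there: 1:T, 2:T, 3:F, 4:T, 5:T. ✗
2: successors {2, 3, 4, 5}; ¬p ∨ p ∧ ¬r → r there: 2:T, 3:F, 4:T, 5:T. ✗
3: successors {1, 4, 6}; ¬p ∨ p ∧ ¬r → r there: 1:T, 4:T, 6:T. ✓
4: successors {1, 4, 5, 6}; ¬p ∨ p ∧ ¬r → r there: 1:T, 4:T, 5:T, 6:T. ✓
5: successors {2, 3, 4}; ¬p ∨ p ∧ ¬r → r there: 2:T, 3:F, 4:T. ✗
6: successors {2}; ¬p ∨ p ∧ ¬r → r there: 2:T. ✓

{3, 4, 6}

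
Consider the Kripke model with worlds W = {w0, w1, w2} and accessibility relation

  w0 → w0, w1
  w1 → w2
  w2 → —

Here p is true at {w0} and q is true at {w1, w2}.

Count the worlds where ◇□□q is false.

1

w0: successors {w0, w1}; □□q there: w0:F, w1:T. ✓
w1: successors {w2}; □□q there: w2:T. ✓
w2: no successors, so ◇□□q fails. ✗
Satisfying worlds: {w0, w1}.
So ◇□□q fails at the other 1 world.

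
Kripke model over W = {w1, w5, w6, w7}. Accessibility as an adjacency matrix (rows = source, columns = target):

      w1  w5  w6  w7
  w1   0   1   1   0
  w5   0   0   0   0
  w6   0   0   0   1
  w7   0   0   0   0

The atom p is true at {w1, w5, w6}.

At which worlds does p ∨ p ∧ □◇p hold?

{w1, w5, w6}

w1: p is T, p ∧ □◇p is F. ✓
w5: p is T, p ∧ □◇p is T. ✓
w6: p is T, p ∧ □◇p is F. ✓
w7: p is F, p ∧ □◇p is F. ✗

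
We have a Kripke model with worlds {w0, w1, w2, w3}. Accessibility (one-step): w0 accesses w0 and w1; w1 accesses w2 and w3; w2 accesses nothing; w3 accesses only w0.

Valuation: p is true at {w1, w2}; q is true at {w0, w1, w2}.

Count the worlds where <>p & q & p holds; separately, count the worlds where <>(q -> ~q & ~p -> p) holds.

For <>p & q & p:
w0: <>p & q is T, p is F. ✗
w1: <>p & q is T, p is T. ✓
w2: <>p & q is F, p is T. ✗
w3: <>p & q is F, p is F. ✗
— 1 world.
For <>(q -> ~q & ~p -> p):
w0: successors {w0, w1}; q -> ~q & ~p -> p there: w0:T, w1:T. ✓
w1: successors {w2, w3}; q -> ~q & ~p -> p there: w2:T, w3:T. ✓
w2: no successors, so <>(q -> ~q & ~p -> p) fails. ✗
w3: successors {w0}; q -> ~q & ~p -> p there: w0:T. ✓
— 3 worlds.

1 and 3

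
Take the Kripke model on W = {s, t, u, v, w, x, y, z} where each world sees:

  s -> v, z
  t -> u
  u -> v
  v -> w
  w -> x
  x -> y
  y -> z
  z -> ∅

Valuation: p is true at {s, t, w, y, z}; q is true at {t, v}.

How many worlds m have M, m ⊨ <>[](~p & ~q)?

s: successors {v, z}; [](~p & ~q) there: v:F, z:T. ✓
t: successors {u}; [](~p & ~q) there: u:F. ✗
u: successors {v}; [](~p & ~q) there: v:F. ✗
v: successors {w}; [](~p & ~q) there: w:T. ✓
w: successors {x}; [](~p & ~q) there: x:F. ✗
x: successors {y}; [](~p & ~q) there: y:F. ✗
y: successors {z}; [](~p & ~q) there: z:T. ✓
z: no successors, so <>[](~p & ~q) fails. ✗
Satisfying worlds: {s, v, y}.

3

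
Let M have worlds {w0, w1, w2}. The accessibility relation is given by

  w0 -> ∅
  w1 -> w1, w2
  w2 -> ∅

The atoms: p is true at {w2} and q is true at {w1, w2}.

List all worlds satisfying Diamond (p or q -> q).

{w1}

w0: no successors, so Diamond (p or q -> q) fails. ✗
w1: successors {w1, w2}; p or q -> q there: w1:T, w2:T. ✓
w2: no successors, so Diamond (p or q -> q) fails. ✗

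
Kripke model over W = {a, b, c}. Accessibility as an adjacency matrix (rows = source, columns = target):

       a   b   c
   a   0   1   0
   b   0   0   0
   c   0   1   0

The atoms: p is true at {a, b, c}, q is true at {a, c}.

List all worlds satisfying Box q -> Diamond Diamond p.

{a, c}

a: Box q is F, Diamond Diamond p is F. ✓
b: Box q is T, Diamond Diamond p is F. ✗
c: Box q is F, Diamond Diamond p is F. ✓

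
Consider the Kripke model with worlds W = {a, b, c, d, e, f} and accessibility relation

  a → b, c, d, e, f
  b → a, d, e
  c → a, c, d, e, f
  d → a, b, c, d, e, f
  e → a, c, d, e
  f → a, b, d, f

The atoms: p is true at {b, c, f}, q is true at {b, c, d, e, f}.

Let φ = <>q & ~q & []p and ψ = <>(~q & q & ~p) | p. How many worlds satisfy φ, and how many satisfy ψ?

0 and 3

For <>q & ~q & []p:
a: <>q & ~q is T, []p is F. ✗
b: <>q & ~q is F, []p is F. ✗
c: <>q & ~q is F, []p is F. ✗
d: <>q & ~q is F, []p is F. ✗
e: <>q & ~q is F, []p is F. ✗
f: <>q & ~q is F, []p is F. ✗
— 0 worlds.
For <>(~q & q & ~p) | p:
a: <>(~q & q & ~p) is F, p is F. ✗
b: <>(~q & q & ~p) is F, p is T. ✓
c: <>(~q & q & ~p) is F, p is T. ✓
d: <>(~q & q & ~p) is F, p is F. ✗
e: <>(~q & q & ~p) is F, p is F. ✗
f: <>(~q & q & ~p) is F, p is T. ✓
— 3 worlds.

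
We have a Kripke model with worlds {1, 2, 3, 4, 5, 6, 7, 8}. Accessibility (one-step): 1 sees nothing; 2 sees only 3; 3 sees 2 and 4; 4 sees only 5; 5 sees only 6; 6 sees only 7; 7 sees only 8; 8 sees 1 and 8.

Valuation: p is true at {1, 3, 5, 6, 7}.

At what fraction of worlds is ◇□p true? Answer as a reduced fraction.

1: no successors, so ◇□p fails. ✗
2: successors {3}; □p there: 3:F. ✗
3: successors {2, 4}; □p there: 2:T, 4:T. ✓
4: successors {5}; □p there: 5:T. ✓
5: successors {6}; □p there: 6:T. ✓
6: successors {7}; □p there: 7:F. ✗
7: successors {8}; □p there: 8:F. ✗
8: successors {1, 8}; □p there: 1:T, 8:F. ✓
That's 4 of 8 worlds, so 4/8 = 1/2.

1/2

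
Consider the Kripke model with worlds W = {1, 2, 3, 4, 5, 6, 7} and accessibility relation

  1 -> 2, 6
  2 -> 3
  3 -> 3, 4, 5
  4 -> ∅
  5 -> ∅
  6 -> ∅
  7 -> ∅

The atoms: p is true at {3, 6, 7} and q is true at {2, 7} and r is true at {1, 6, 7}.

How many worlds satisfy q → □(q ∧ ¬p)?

1: q is F, □(q ∧ ¬p) is F. ✓
2: q is T, □(q ∧ ¬p) is F. ✗
3: q is F, □(q ∧ ¬p) is F. ✓
4: q is F, □(q ∧ ¬p) is T. ✓
5: q is F, □(q ∧ ¬p) is T. ✓
6: q is F, □(q ∧ ¬p) is T. ✓
7: q is T, □(q ∧ ¬p) is T. ✓
Satisfying worlds: {1, 3, 4, 5, 6, 7}.

6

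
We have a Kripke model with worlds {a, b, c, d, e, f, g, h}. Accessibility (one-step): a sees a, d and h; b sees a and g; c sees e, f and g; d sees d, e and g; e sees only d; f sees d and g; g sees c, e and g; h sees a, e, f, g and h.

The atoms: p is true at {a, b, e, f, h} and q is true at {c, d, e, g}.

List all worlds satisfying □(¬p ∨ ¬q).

{a, b, e, f}

a: successors {a, d, h}; ¬p ∨ ¬q there: a:T, d:T, h:T. ✓
b: successors {a, g}; ¬p ∨ ¬q there: a:T, g:T. ✓
c: successors {e, f, g}; ¬p ∨ ¬q there: e:F, f:T, g:T. ✗
d: successors {d, e, g}; ¬p ∨ ¬q there: d:T, e:F, g:T. ✗
e: successors {d}; ¬p ∨ ¬q there: d:T. ✓
f: successors {d, g}; ¬p ∨ ¬q there: d:T, g:T. ✓
g: successors {c, e, g}; ¬p ∨ ¬q there: c:T, e:F, g:T. ✗
h: successors {a, e, f, g, h}; ¬p ∨ ¬q there: a:T, e:F, f:T, g:T, h:T. ✗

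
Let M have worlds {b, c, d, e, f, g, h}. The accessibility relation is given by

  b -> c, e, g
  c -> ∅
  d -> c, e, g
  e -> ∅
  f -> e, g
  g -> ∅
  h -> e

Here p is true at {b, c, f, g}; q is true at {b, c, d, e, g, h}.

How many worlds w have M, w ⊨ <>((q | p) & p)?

3

b: successors {c, e, g}; (q | p) & p there: c:T, e:F, g:T. ✓
c: no successors, so <>((q | p) & p) fails. ✗
d: successors {c, e, g}; (q | p) & p there: c:T, e:F, g:T. ✓
e: no successors, so <>((q | p) & p) fails. ✗
f: successors {e, g}; (q | p) & p there: e:F, g:T. ✓
g: no successors, so <>((q | p) & p) fails. ✗
h: successors {e}; (q | p) & p there: e:F. ✗
Satisfying worlds: {b, d, f}.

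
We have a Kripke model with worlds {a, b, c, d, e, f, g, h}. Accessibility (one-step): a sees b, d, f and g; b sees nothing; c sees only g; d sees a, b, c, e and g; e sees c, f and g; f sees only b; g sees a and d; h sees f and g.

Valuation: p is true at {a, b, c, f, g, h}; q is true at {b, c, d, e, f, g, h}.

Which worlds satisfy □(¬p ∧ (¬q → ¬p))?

a: successors {b, d, f, g}; ¬p ∧ (¬q → ¬p) there: b:F, d:T, f:F, g:F. ✗
b: no successors, so □(¬p ∧ (¬q → ¬p)) holds vacuously. ✓
c: successors {g}; ¬p ∧ (¬q → ¬p) there: g:F. ✗
d: successors {a, b, c, e, g}; ¬p ∧ (¬q → ¬p) there: a:F, b:F, c:F, e:T, g:F. ✗
e: successors {c, f, g}; ¬p ∧ (¬q → ¬p) there: c:F, f:F, g:F. ✗
f: successors {b}; ¬p ∧ (¬q → ¬p) there: b:F. ✗
g: successors {a, d}; ¬p ∧ (¬q → ¬p) there: a:F, d:T. ✗
h: successors {f, g}; ¬p ∧ (¬q → ¬p) there: f:F, g:F. ✗

{b}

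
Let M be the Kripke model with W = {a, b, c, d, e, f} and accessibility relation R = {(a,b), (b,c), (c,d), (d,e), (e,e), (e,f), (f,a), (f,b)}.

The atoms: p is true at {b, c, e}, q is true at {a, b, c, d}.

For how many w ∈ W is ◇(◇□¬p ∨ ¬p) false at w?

2

a: successors {b}; ◇□¬p ∨ ¬p there: b:T. ✓
b: successors {c}; ◇□¬p ∨ ¬p there: c:F. ✗
c: successors {d}; ◇□¬p ∨ ¬p there: d:T. ✓
d: successors {e}; ◇□¬p ∨ ¬p there: e:F. ✗
e: successors {e, f}; ◇□¬p ∨ ¬p there: e:F, f:T. ✓
f: successors {a, b}; ◇□¬p ∨ ¬p there: a:T, b:T. ✓
Satisfying worlds: {a, c, e, f}.
So ◇(◇□¬p ∨ ¬p) fails at the other 2 worlds.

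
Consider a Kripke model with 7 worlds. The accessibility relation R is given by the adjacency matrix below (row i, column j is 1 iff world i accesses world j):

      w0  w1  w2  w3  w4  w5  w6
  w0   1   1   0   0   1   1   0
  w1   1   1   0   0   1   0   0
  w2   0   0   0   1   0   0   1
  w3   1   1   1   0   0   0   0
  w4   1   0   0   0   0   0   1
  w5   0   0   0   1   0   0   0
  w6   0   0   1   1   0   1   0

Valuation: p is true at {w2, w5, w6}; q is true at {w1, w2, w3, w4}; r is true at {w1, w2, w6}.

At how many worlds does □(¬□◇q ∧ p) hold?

w0: successors {w0, w1, w4, w5}; ¬□◇q ∧ p there: w0:F, w1:F, w4:F, w5:F. ✗
w1: successors {w0, w1, w4}; ¬□◇q ∧ p there: w0:F, w1:F, w4:F. ✗
w2: successors {w3, w6}; ¬□◇q ∧ p there: w3:F, w6:F. ✗
w3: successors {w0, w1, w2}; ¬□◇q ∧ p there: w0:F, w1:F, w2:F. ✗
w4: successors {w0, w6}; ¬□◇q ∧ p there: w0:F, w6:F. ✗
w5: successors {w3}; ¬□◇q ∧ p there: w3:F. ✗
w6: successors {w2, w3, w5}; ¬□◇q ∧ p there: w2:F, w3:F, w5:F. ✗
Satisfying worlds: ∅.

0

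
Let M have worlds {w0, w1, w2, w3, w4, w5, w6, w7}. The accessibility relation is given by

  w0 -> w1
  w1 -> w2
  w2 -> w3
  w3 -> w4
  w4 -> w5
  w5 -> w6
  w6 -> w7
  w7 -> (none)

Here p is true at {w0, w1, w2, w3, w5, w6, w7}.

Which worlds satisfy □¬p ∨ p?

w0: □¬p is F, p is T. ✓
w1: □¬p is F, p is T. ✓
w2: □¬p is F, p is T. ✓
w3: □¬p is T, p is T. ✓
w4: □¬p is F, p is F. ✗
w5: □¬p is F, p is T. ✓
w6: □¬p is F, p is T. ✓
w7: □¬p is T, p is T. ✓

{w0, w1, w2, w3, w5, w6, w7}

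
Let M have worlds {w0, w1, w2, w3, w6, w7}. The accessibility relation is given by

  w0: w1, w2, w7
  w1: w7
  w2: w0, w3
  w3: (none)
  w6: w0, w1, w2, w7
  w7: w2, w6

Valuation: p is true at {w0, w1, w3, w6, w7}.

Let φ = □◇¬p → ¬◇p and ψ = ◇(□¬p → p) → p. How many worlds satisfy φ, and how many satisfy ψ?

5 and 5

For □◇¬p → ¬◇p:
w0: □◇¬p is F, ¬◇p is F. ✓
w1: □◇¬p is T, ¬◇p is F. ✗
w2: □◇¬p is F, ¬◇p is F. ✓
w3: □◇¬p is T, ¬◇p is T. ✓
w6: □◇¬p is F, ¬◇p is F. ✓
w7: □◇¬p is F, ¬◇p is F. ✓
— 5 worlds.
For ◇(□¬p → p) → p:
w0: ◇(□¬p → p) is T, p is T. ✓
w1: ◇(□¬p → p) is T, p is T. ✓
w2: ◇(□¬p → p) is T, p is F. ✗
w3: ◇(□¬p → p) is F, p is T. ✓
w6: ◇(□¬p → p) is T, p is T. ✓
w7: ◇(□¬p → p) is T, p is T. ✓
— 5 worlds.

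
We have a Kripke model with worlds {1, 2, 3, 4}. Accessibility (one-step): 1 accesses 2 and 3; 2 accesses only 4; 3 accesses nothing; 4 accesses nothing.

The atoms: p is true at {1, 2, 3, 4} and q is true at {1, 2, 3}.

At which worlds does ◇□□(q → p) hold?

{1, 2}

1: successors {2, 3}; □□(q → p) there: 2:T, 3:T. ✓
2: successors {4}; □□(q → p) there: 4:T. ✓
3: no successors, so ◇□□(q → p) fails. ✗
4: no successors, so ◇□□(q → p) fails. ✗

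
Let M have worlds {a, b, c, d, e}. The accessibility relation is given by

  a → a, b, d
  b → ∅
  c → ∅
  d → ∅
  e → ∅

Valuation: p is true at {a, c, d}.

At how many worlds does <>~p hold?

a: successors {a, b, d}; ~p there: a:F, b:T, d:F. ✓
b: no successors, so <>~p fails. ✗
c: no successors, so <>~p fails. ✗
d: no successors, so <>~p fails. ✗
e: no successors, so <>~p fails. ✗
Satisfying worlds: {a}.

1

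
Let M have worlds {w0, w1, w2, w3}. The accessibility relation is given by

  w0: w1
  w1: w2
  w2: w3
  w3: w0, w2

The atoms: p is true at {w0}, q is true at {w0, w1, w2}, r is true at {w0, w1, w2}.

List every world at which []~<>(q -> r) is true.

w0: successors {w1}; ~<>(q -> r) there: w1:F. ✗
w1: successors {w2}; ~<>(q -> r) there: w2:F. ✗
w2: successors {w3}; ~<>(q -> r) there: w3:F. ✗
w3: successors {w0, w2}; ~<>(q -> r) there: w0:F, w2:F. ✗

∅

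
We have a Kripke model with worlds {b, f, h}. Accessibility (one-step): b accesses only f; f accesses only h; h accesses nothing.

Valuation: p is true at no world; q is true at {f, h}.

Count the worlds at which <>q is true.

2

b: successors {f}; q there: f:T. ✓
f: successors {h}; q there: h:T. ✓
h: no successors, so <>q fails. ✗
Satisfying worlds: {b, f}.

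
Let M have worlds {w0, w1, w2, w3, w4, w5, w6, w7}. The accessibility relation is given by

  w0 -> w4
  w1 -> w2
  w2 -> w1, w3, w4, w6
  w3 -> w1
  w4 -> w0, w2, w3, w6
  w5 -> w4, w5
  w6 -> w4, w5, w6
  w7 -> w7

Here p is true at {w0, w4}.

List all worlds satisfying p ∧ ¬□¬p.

w0: p is T, ¬□¬p is T. ✓
w1: p is F, ¬□¬p is F. ✗
w2: p is F, ¬□¬p is T. ✗
w3: p is F, ¬□¬p is F. ✗
w4: p is T, ¬□¬p is T. ✓
w5: p is F, ¬□¬p is T. ✗
w6: p is F, ¬□¬p is T. ✗
w7: p is F, ¬□¬p is F. ✗

{w0, w4}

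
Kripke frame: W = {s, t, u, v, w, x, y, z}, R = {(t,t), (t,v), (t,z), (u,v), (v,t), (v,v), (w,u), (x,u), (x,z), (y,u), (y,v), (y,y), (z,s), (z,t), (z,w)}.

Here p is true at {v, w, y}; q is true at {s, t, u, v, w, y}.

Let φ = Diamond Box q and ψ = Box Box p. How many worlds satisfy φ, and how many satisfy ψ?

7 and 2

For Diamond Box q:
s: no successors, so Diamond Box q fails. ✗
t: successors {t, v, z}; Box q there: t:F, v:T, z:T. ✓
u: successors {v}; Box q there: v:T. ✓
v: successors {t, v}; Box q there: t:F, v:T. ✓
w: successors {u}; Box q there: u:T. ✓
x: successors {u, z}; Box q there: u:T, z:T. ✓
y: successors {u, v, y}; Box q there: u:T, v:T, y:T. ✓
z: successors {s, t, w}; Box q there: s:T, t:F, w:T. ✓
— 7 worlds.
For Box Box p:
s: no successors, so Box Box p holds vacuously. ✓
t: successors {t, v, z}; Box p there: t:F, v:F, z:F. ✗
u: successors {v}; Box p there: v:F. ✗
v: successors {t, v}; Box p there: t:F, v:F. ✗
w: successors {u}; Box p there: u:T. ✓
x: successors {u, z}; Box p there: u:T, z:F. ✗
y: successors {u, v, y}; Box p there: u:T, v:F, y:F. ✗
z: successors {s, t, w}; Box p there: s:T, t:F, w:F. ✗
— 2 worlds.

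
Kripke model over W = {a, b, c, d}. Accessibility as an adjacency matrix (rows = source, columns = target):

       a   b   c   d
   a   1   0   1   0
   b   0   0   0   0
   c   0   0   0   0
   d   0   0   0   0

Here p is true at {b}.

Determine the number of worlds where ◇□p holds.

a: successors {a, c}; □p there: a:F, c:T. ✓
b: no successors, so ◇□p fails. ✗
c: no successors, so ◇□p fails. ✗
d: no successors, so ◇□p fails. ✗
Satisfying worlds: {a}.

1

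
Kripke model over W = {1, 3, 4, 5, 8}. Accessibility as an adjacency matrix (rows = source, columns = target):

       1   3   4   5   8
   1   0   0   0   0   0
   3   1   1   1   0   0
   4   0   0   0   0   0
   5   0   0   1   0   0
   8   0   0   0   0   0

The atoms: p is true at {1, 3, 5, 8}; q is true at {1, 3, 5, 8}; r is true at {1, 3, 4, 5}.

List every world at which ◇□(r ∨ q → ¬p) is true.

{3, 5}

1: no successors, so ◇□(r ∨ q → ¬p) fails. ✗
3: successors {1, 3, 4}; □(r ∨ q → ¬p) there: 1:T, 3:F, 4:T. ✓
4: no successors, so ◇□(r ∨ q → ¬p) fails. ✗
5: successors {4}; □(r ∨ q → ¬p) there: 4:T. ✓
8: no successors, so ◇□(r ∨ q → ¬p) fails. ✗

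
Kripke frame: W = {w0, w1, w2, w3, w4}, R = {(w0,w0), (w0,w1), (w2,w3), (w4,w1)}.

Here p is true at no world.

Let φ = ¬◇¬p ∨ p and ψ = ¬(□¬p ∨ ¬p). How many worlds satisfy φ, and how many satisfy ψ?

2 and 0

For ¬◇¬p ∨ p:
w0: ¬◇¬p is F, p is F. ✗
w1: ¬◇¬p is T, p is F. ✓
w2: ¬◇¬p is F, p is F. ✗
w3: ¬◇¬p is T, p is F. ✓
w4: ¬◇¬p is F, p is F. ✗
— 2 worlds.
For ¬(□¬p ∨ ¬p):
w0: □¬p ∨ ¬p is T. ✗
w1: □¬p ∨ ¬p is T. ✗
w2: □¬p ∨ ¬p is T. ✗
w3: □¬p ∨ ¬p is T. ✗
w4: □¬p ∨ ¬p is T. ✗
— 0 worlds.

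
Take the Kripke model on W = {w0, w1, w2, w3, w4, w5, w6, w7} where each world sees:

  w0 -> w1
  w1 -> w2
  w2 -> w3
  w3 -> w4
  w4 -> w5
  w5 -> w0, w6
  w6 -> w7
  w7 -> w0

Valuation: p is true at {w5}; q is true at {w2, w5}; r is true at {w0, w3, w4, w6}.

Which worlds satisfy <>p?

{w4}

w0: successors {w1}; p there: w1:F. ✗
w1: successors {w2}; p there: w2:F. ✗
w2: successors {w3}; p there: w3:F. ✗
w3: successors {w4}; p there: w4:F. ✗
w4: successors {w5}; p there: w5:T. ✓
w5: successors {w0, w6}; p there: w0:F, w6:F. ✗
w6: successors {w7}; p there: w7:F. ✗
w7: successors {w0}; p there: w0:F. ✗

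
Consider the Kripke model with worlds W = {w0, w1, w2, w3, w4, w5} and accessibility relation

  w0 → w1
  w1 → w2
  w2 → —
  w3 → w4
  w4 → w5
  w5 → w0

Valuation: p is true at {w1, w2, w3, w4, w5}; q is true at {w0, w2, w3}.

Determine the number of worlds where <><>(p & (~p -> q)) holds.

w0: successors {w1}; <>(p & (~p -> q)) there: w1:T. ✓
w1: successors {w2}; <>(p & (~p -> q)) there: w2:F. ✗
w2: no successors, so <><>(p & (~p -> q)) fails. ✗
w3: successors {w4}; <>(p & (~p -> q)) there: w4:T. ✓
w4: successors {w5}; <>(p & (~p -> q)) there: w5:F. ✗
w5: successors {w0}; <>(p & (~p -> q)) there: w0:T. ✓
Satisfying worlds: {w0, w3, w5}.

3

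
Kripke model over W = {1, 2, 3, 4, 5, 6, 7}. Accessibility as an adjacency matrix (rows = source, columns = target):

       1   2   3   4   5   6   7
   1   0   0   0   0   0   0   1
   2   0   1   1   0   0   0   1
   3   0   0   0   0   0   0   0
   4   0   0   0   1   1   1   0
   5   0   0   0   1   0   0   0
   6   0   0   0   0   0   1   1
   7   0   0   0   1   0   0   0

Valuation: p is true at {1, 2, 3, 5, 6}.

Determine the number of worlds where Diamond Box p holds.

1

1: successors {7}; Box p there: 7:F. ✗
2: successors {2, 3, 7}; Box p there: 2:F, 3:T, 7:F. ✓
3: no successors, so Diamond Box p fails. ✗
4: successors {4, 5, 6}; Box p there: 4:F, 5:F, 6:F. ✗
5: successors {4}; Box p there: 4:F. ✗
6: successors {6, 7}; Box p there: 6:F, 7:F. ✗
7: successors {4}; Box p there: 4:F. ✗
Satisfying worlds: {2}.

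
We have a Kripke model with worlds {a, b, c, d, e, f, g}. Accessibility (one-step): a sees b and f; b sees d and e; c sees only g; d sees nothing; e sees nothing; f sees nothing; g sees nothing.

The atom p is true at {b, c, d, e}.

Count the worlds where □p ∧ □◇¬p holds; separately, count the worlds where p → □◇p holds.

For □p ∧ □◇¬p:
a: □p is F, □◇¬p is F. ✗
b: □p is T, □◇¬p is F. ✗
c: □p is F, □◇¬p is F. ✗
d: □p is T, □◇¬p is T. ✓
e: □p is T, □◇¬p is T. ✓
f: □p is T, □◇¬p is T. ✓
g: □p is T, □◇¬p is T. ✓
— 4 worlds.
For p → □◇p:
a: p is F, □◇p is F. ✓
b: p is T, □◇p is F. ✗
c: p is T, □◇p is F. ✗
d: p is T, □◇p is T. ✓
e: p is T, □◇p is T. ✓
f: p is F, □◇p is T. ✓
g: p is F, □◇p is T. ✓
— 5 worlds.

4 and 5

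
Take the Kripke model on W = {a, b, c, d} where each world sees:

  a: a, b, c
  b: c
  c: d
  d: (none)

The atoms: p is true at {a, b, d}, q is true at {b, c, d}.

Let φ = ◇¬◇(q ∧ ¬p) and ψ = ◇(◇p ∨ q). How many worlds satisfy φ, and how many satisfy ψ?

For ◇¬◇(q ∧ ¬p):
a: successors {a, b, c}; ¬◇(q ∧ ¬p) there: a:F, b:F, c:T. ✓
b: successors {c}; ¬◇(q ∧ ¬p) there: c:T. ✓
c: successors {d}; ¬◇(q ∧ ¬p) there: d:T. ✓
d: no successors, so ◇¬◇(q ∧ ¬p) fails. ✗
— 3 worlds.
For ◇(◇p ∨ q):
a: successors {a, b, c}; ◇p ∨ q there: a:T, b:T, c:T. ✓
b: successors {c}; ◇p ∨ q there: c:T. ✓
c: successors {d}; ◇p ∨ q there: d:T. ✓
d: no successors, so ◇(◇p ∨ q) fails. ✗
— 3 worlds.

3 and 3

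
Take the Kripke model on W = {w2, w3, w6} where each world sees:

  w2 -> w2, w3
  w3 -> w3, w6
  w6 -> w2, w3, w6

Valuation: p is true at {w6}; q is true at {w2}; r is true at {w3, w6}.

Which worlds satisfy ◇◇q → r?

{w3, w6}

w2: ◇◇q is T, r is F. ✗
w3: ◇◇q is T, r is T. ✓
w6: ◇◇q is T, r is T. ✓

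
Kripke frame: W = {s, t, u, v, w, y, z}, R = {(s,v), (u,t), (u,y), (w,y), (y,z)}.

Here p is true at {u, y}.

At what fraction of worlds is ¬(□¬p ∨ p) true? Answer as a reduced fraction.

1/7

s: □¬p ∨ p is T. ✗
t: □¬p ∨ p is T. ✗
u: □¬p ∨ p is T. ✗
v: □¬p ∨ p is T. ✗
w: □¬p ∨ p is F. ✓
y: □¬p ∨ p is T. ✗
z: □¬p ∨ p is T. ✗
That's 1 of 7 worlds, so 1/7.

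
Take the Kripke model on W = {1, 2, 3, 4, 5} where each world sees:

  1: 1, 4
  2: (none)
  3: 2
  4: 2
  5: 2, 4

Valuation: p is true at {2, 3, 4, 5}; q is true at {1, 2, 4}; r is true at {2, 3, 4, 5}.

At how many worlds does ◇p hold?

4

1: successors {1, 4}; p there: 1:F, 4:T. ✓
2: no successors, so ◇p fails. ✗
3: successors {2}; p there: 2:T. ✓
4: successors {2}; p there: 2:T. ✓
5: successors {2, 4}; p there: 2:T, 4:T. ✓
Satisfying worlds: {1, 3, 4, 5}.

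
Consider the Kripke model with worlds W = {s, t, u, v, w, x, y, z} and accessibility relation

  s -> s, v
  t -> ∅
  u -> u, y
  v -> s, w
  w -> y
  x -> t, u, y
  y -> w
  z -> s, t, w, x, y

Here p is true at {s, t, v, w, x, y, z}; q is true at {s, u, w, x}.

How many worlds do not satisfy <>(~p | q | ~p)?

2

s: successors {s, v}; ~p | q | ~p there: s:T, v:F. ✓
t: no successors, so <>(~p | q | ~p) fails. ✗
u: successors {u, y}; ~p | q | ~p there: u:T, y:F. ✓
v: successors {s, w}; ~p | q | ~p there: s:T, w:T. ✓
w: successors {y}; ~p | q | ~p there: y:F. ✗
x: successors {t, u, y}; ~p | q | ~p there: t:F, u:T, y:F. ✓
y: successors {w}; ~p | q | ~p there: w:T. ✓
z: successors {s, t, w, x, y}; ~p | q | ~p there: s:T, t:F, w:T, x:T, y:F. ✓
Satisfying worlds: {s, u, v, x, y, z}.
So <>(~p | q | ~p) fails at the other 2 worlds.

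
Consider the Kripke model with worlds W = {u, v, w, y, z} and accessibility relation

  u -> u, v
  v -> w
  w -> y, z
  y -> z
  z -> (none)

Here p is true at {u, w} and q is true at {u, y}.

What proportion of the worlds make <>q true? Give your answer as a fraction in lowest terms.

u: successors {u, v}; q there: u:T, v:F. ✓
v: successors {w}; q there: w:F. ✗
w: successors {y, z}; q there: y:T, z:F. ✓
y: successors {z}; q there: z:F. ✗
z: no successors, so <>q fails. ✗
That's 2 of 5 worlds, so 2/5.

2/5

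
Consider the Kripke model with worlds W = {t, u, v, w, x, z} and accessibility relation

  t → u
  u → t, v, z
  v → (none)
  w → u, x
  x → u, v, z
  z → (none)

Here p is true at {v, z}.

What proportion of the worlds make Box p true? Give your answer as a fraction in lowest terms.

1/3

t: successors {u}; p there: u:F. ✗
u: successors {t, v, z}; p there: t:F, v:T, z:T. ✗
v: no successors, so Box p holds vacuously. ✓
w: successors {u, x}; p there: u:F, x:F. ✗
x: successors {u, v, z}; p there: u:F, v:T, z:T. ✗
z: no successors, so Box p holds vacuously. ✓
That's 2 of 6 worlds, so 2/6 = 1/3.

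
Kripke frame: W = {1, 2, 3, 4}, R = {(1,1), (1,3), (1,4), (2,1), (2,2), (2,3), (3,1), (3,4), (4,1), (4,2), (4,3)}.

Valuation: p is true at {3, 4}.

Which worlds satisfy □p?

1: successors {1, 3, 4}; p there: 1:F, 3:T, 4:T. ✗
2: successors {1, 2, 3}; p there: 1:F, 2:F, 3:T. ✗
3: successors {1, 4}; p there: 1:F, 4:T. ✗
4: successors {1, 2, 3}; p there: 1:F, 2:F, 3:T. ✗

∅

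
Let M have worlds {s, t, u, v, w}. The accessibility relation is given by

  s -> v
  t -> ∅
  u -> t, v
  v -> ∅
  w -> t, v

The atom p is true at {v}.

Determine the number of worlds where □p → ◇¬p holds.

s: □p is T, ◇¬p is F. ✗
t: □p is T, ◇¬p is F. ✗
u: □p is F, ◇¬p is T. ✓
v: □p is T, ◇¬p is F. ✗
w: □p is F, ◇¬p is T. ✓
Satisfying worlds: {u, w}.

2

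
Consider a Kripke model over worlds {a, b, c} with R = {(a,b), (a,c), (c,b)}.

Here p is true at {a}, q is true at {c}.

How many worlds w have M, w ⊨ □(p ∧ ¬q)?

a: successors {b, c}; p ∧ ¬q there: b:F, c:F. ✗
b: no successors, so □(p ∧ ¬q) holds vacuously. ✓
c: successors {b}; p ∧ ¬q there: b:F. ✗
Satisfying worlds: {b}.

1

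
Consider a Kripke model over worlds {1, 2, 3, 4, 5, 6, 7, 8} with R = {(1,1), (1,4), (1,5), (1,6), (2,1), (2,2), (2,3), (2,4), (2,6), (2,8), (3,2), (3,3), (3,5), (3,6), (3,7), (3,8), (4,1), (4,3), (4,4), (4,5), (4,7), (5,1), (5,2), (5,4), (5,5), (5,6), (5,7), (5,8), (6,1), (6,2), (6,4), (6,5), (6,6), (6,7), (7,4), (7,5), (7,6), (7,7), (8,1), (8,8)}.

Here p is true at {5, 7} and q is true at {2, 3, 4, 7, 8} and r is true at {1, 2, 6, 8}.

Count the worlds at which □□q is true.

0

1: successors {1, 4, 5, 6}; □q there: 1:F, 4:F, 5:F, 6:F. ✗
2: successors {1, 2, 3, 4, 6, 8}; □q there: 1:F, 2:F, 3:F, 4:F, 6:F, 8:F. ✗
3: successors {2, 3, 5, 6, 7, 8}; □q there: 2:F, 3:F, 5:F, 6:F, 7:F, 8:F. ✗
4: successors {1, 3, 4, 5, 7}; □q there: 1:F, 3:F, 4:F, 5:F, 7:F. ✗
5: successors {1, 2, 4, 5, 6, 7, 8}; □q there: 1:F, 2:F, 4:F, 5:F, 6:F, 7:F, 8:F. ✗
6: successors {1, 2, 4, 5, 6, 7}; □q there: 1:F, 2:F, 4:F, 5:F, 6:F, 7:F. ✗
7: successors {4, 5, 6, 7}; □q there: 4:F, 5:F, 6:F, 7:F. ✗
8: successors {1, 8}; □q there: 1:F, 8:F. ✗
Satisfying worlds: ∅.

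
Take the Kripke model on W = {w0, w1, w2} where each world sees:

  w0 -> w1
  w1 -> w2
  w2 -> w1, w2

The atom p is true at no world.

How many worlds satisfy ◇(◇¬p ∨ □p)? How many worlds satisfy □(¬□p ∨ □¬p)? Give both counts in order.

3 and 3

For ◇(◇¬p ∨ □p):
w0: successors {w1}; ◇¬p ∨ □p there: w1:T. ✓
w1: successors {w2}; ◇¬p ∨ □p there: w2:T. ✓
w2: successors {w1, w2}; ◇¬p ∨ □p there: w1:T, w2:T. ✓
— 3 worlds.
For □(¬□p ∨ □¬p):
w0: successors {w1}; ¬□p ∨ □¬p there: w1:T. ✓
w1: successors {w2}; ¬□p ∨ □¬p there: w2:T. ✓
w2: successors {w1, w2}; ¬□p ∨ □¬p there: w1:T, w2:T. ✓
— 3 worlds.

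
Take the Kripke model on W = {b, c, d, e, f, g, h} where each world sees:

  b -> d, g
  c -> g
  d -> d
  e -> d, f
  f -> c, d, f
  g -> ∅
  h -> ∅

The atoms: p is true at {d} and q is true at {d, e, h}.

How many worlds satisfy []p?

b: successors {d, g}; p there: d:T, g:F. ✗
c: successors {g}; p there: g:F. ✗
d: successors {d}; p there: d:T. ✓
e: successors {d, f}; p there: d:T, f:F. ✗
f: successors {c, d, f}; p there: c:F, d:T, f:F. ✗
g: no successors, so []p holds vacuously. ✓
h: no successors, so []p holds vacuously. ✓
Satisfying worlds: {d, g, h}.

3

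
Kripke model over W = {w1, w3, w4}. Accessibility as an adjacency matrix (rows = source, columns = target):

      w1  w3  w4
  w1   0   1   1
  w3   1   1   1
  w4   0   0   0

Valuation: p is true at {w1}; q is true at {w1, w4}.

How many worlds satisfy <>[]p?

2

w1: successors {w3, w4}; []p there: w3:F, w4:T. ✓
w3: successors {w1, w3, w4}; []p there: w1:F, w3:F, w4:T. ✓
w4: no successors, so <>[]p fails. ✗
Satisfying worlds: {w1, w3}.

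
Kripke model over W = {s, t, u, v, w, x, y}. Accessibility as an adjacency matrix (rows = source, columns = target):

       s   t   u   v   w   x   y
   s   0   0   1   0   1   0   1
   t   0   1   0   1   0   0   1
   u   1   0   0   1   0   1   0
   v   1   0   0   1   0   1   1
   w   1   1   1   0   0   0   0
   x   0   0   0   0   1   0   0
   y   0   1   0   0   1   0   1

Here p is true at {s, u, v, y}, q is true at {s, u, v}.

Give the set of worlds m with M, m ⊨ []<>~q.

s: successors {u, w, y}; <>~q there: u:T, w:T, y:T. ✓
t: successors {t, v, y}; <>~q there: t:T, v:T, y:T. ✓
u: successors {s, v, x}; <>~q there: s:T, v:T, x:T. ✓
v: successors {s, v, x, y}; <>~q there: s:T, v:T, x:T, y:T. ✓
w: successors {s, t, u}; <>~q there: s:T, t:T, u:T. ✓
x: successors {w}; <>~q there: w:T. ✓
y: successors {t, w, y}; <>~q there: t:T, w:T, y:T. ✓

{s, t, u, v, w, x, y}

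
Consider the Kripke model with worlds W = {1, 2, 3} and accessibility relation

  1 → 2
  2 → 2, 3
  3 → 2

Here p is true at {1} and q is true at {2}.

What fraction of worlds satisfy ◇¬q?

1: successors {2}; ¬q there: 2:F. ✗
2: successors {2, 3}; ¬q there: 2:F, 3:T. ✓
3: successors {2}; ¬q there: 2:F. ✗
That's 1 of 3 worlds, so 1/3.

1/3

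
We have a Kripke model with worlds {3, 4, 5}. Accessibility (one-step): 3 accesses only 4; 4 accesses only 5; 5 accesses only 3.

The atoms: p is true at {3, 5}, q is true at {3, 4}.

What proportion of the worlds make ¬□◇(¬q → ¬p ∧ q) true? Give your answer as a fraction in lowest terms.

3: □◇(¬q → ¬p ∧ q) is F. ✓
4: □◇(¬q → ¬p ∧ q) is T. ✗
5: □◇(¬q → ¬p ∧ q) is T. ✗
That's 1 of 3 worlds, so 1/3.

1/3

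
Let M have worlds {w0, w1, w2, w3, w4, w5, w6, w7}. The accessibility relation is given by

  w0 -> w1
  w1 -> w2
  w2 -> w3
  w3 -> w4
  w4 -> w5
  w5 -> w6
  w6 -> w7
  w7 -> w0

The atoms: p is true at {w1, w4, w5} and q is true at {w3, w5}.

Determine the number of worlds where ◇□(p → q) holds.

w0: successors {w1}; □(p → q) there: w1:T. ✓
w1: successors {w2}; □(p → q) there: w2:T. ✓
w2: successors {w3}; □(p → q) there: w3:F. ✗
w3: successors {w4}; □(p → q) there: w4:T. ✓
w4: successors {w5}; □(p → q) there: w5:T. ✓
w5: successors {w6}; □(p → q) there: w6:T. ✓
w6: successors {w7}; □(p → q) there: w7:T. ✓
w7: successors {w0}; □(p → q) there: w0:F. ✗
Satisfying worlds: {w0, w1, w3, w4, w5, w6}.

6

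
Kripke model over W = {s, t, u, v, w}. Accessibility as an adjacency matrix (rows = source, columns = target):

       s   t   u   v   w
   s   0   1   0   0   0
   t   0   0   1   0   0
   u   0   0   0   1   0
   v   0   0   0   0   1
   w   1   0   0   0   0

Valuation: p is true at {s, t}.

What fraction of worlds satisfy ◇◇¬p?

s: successors {t}; ◇¬p there: t:T. ✓
t: successors {u}; ◇¬p there: u:T. ✓
u: successors {v}; ◇¬p there: v:T. ✓
v: successors {w}; ◇¬p there: w:F. ✗
w: successors {s}; ◇¬p there: s:F. ✗
That's 3 of 5 worlds, so 3/5.

3/5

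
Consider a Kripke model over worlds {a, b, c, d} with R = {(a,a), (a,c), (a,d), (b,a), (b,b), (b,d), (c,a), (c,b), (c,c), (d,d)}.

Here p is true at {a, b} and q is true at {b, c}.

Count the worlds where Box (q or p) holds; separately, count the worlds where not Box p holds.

For Box (q or p):
a: successors {a, c, d}; q or p there: a:T, c:T, d:F. ✗
b: successors {a, b, d}; q or p there: a:T, b:T, d:F. ✗
c: successors {a, b, c}; q or p there: a:T, b:T, c:T. ✓
d: successors {d}; q or p there: d:F. ✗
— 1 world.
For not Box p:
a: Box p is F. ✓
b: Box p is F. ✓
c: Box p is F. ✓
d: Box p is F. ✓
— 4 worlds.

1 and 4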